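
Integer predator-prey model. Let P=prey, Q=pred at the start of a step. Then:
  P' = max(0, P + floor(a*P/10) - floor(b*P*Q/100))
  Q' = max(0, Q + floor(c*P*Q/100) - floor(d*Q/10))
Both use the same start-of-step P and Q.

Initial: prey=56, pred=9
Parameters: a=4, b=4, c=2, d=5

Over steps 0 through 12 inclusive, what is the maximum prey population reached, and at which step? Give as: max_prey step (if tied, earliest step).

Step 1: prey: 56+22-20=58; pred: 9+10-4=15
Step 2: prey: 58+23-34=47; pred: 15+17-7=25
Step 3: prey: 47+18-47=18; pred: 25+23-12=36
Step 4: prey: 18+7-25=0; pred: 36+12-18=30
Step 5: prey: 0+0-0=0; pred: 30+0-15=15
Step 6: prey: 0+0-0=0; pred: 15+0-7=8
Step 7: prey: 0+0-0=0; pred: 8+0-4=4
Step 8: prey: 0+0-0=0; pred: 4+0-2=2
Step 9: prey: 0+0-0=0; pred: 2+0-1=1
Step 10: prey: 0+0-0=0; pred: 1+0-0=1
Step 11: prey: 0+0-0=0; pred: 1+0-0=1
Step 12: prey: 0+0-0=0; pred: 1+0-0=1
Max prey = 58 at step 1

Answer: 58 1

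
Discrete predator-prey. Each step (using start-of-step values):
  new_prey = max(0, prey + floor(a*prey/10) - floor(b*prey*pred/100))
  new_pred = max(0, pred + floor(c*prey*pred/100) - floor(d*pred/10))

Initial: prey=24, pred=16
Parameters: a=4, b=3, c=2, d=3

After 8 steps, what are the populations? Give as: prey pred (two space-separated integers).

Answer: 5 12

Derivation:
Step 1: prey: 24+9-11=22; pred: 16+7-4=19
Step 2: prey: 22+8-12=18; pred: 19+8-5=22
Step 3: prey: 18+7-11=14; pred: 22+7-6=23
Step 4: prey: 14+5-9=10; pred: 23+6-6=23
Step 5: prey: 10+4-6=8; pred: 23+4-6=21
Step 6: prey: 8+3-5=6; pred: 21+3-6=18
Step 7: prey: 6+2-3=5; pred: 18+2-5=15
Step 8: prey: 5+2-2=5; pred: 15+1-4=12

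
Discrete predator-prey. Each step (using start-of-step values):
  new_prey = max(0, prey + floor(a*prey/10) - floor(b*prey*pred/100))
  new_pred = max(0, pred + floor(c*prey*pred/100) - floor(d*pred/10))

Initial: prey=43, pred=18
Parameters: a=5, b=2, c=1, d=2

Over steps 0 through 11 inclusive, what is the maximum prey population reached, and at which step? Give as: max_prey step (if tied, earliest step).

Answer: 52 2

Derivation:
Step 1: prey: 43+21-15=49; pred: 18+7-3=22
Step 2: prey: 49+24-21=52; pred: 22+10-4=28
Step 3: prey: 52+26-29=49; pred: 28+14-5=37
Step 4: prey: 49+24-36=37; pred: 37+18-7=48
Step 5: prey: 37+18-35=20; pred: 48+17-9=56
Step 6: prey: 20+10-22=8; pred: 56+11-11=56
Step 7: prey: 8+4-8=4; pred: 56+4-11=49
Step 8: prey: 4+2-3=3; pred: 49+1-9=41
Step 9: prey: 3+1-2=2; pred: 41+1-8=34
Step 10: prey: 2+1-1=2; pred: 34+0-6=28
Step 11: prey: 2+1-1=2; pred: 28+0-5=23
Max prey = 52 at step 2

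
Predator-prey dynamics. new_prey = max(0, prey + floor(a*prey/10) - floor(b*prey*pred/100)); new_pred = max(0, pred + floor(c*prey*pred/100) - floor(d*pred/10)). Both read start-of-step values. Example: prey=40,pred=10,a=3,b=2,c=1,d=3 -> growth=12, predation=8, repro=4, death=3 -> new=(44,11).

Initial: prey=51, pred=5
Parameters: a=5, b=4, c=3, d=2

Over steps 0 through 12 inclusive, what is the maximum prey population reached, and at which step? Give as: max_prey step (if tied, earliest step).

Answer: 70 2

Derivation:
Step 1: prey: 51+25-10=66; pred: 5+7-1=11
Step 2: prey: 66+33-29=70; pred: 11+21-2=30
Step 3: prey: 70+35-84=21; pred: 30+63-6=87
Step 4: prey: 21+10-73=0; pred: 87+54-17=124
Step 5: prey: 0+0-0=0; pred: 124+0-24=100
Step 6: prey: 0+0-0=0; pred: 100+0-20=80
Step 7: prey: 0+0-0=0; pred: 80+0-16=64
Step 8: prey: 0+0-0=0; pred: 64+0-12=52
Step 9: prey: 0+0-0=0; pred: 52+0-10=42
Step 10: prey: 0+0-0=0; pred: 42+0-8=34
Step 11: prey: 0+0-0=0; pred: 34+0-6=28
Step 12: prey: 0+0-0=0; pred: 28+0-5=23
Max prey = 70 at step 2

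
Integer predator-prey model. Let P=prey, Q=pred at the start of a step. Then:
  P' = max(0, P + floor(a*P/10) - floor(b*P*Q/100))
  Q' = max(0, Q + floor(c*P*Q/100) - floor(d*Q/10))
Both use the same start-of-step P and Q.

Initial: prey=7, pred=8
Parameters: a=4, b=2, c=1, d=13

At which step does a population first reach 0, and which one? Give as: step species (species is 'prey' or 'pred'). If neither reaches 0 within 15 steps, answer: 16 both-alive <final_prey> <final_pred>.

Step 1: prey: 7+2-1=8; pred: 8+0-10=0
First extinction: pred at step 1

Answer: 1 pred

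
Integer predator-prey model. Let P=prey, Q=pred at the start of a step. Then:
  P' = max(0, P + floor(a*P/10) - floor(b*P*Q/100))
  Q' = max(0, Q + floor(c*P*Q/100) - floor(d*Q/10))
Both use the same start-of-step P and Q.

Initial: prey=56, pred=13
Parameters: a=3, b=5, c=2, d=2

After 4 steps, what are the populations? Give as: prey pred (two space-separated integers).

Step 1: prey: 56+16-36=36; pred: 13+14-2=25
Step 2: prey: 36+10-45=1; pred: 25+18-5=38
Step 3: prey: 1+0-1=0; pred: 38+0-7=31
Step 4: prey: 0+0-0=0; pred: 31+0-6=25

Answer: 0 25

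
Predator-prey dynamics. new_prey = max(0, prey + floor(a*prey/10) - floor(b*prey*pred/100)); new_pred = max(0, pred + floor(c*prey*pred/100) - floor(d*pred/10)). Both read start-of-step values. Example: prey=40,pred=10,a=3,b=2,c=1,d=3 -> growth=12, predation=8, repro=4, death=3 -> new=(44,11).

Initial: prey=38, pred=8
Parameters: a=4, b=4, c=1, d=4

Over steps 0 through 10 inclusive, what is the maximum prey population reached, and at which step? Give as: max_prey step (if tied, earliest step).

Answer: 56 6

Derivation:
Step 1: prey: 38+15-12=41; pred: 8+3-3=8
Step 2: prey: 41+16-13=44; pred: 8+3-3=8
Step 3: prey: 44+17-14=47; pred: 8+3-3=8
Step 4: prey: 47+18-15=50; pred: 8+3-3=8
Step 5: prey: 50+20-16=54; pred: 8+4-3=9
Step 6: prey: 54+21-19=56; pred: 9+4-3=10
Step 7: prey: 56+22-22=56; pred: 10+5-4=11
Step 8: prey: 56+22-24=54; pred: 11+6-4=13
Step 9: prey: 54+21-28=47; pred: 13+7-5=15
Step 10: prey: 47+18-28=37; pred: 15+7-6=16
Max prey = 56 at step 6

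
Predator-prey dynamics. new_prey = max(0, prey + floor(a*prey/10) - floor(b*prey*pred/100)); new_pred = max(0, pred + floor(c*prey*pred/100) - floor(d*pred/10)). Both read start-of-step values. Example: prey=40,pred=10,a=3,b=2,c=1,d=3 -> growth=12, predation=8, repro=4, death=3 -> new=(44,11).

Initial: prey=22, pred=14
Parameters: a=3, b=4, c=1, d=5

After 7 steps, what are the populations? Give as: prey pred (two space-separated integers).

Answer: 35 1

Derivation:
Step 1: prey: 22+6-12=16; pred: 14+3-7=10
Step 2: prey: 16+4-6=14; pred: 10+1-5=6
Step 3: prey: 14+4-3=15; pred: 6+0-3=3
Step 4: prey: 15+4-1=18; pred: 3+0-1=2
Step 5: prey: 18+5-1=22; pred: 2+0-1=1
Step 6: prey: 22+6-0=28; pred: 1+0-0=1
Step 7: prey: 28+8-1=35; pred: 1+0-0=1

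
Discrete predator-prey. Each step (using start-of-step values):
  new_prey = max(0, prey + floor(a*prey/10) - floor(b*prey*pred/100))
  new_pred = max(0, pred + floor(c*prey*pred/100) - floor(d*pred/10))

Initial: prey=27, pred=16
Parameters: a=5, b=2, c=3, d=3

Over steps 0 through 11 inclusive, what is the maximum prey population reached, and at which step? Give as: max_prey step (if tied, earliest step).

Answer: 33 2

Derivation:
Step 1: prey: 27+13-8=32; pred: 16+12-4=24
Step 2: prey: 32+16-15=33; pred: 24+23-7=40
Step 3: prey: 33+16-26=23; pred: 40+39-12=67
Step 4: prey: 23+11-30=4; pred: 67+46-20=93
Step 5: prey: 4+2-7=0; pred: 93+11-27=77
Step 6: prey: 0+0-0=0; pred: 77+0-23=54
Step 7: prey: 0+0-0=0; pred: 54+0-16=38
Step 8: prey: 0+0-0=0; pred: 38+0-11=27
Step 9: prey: 0+0-0=0; pred: 27+0-8=19
Step 10: prey: 0+0-0=0; pred: 19+0-5=14
Step 11: prey: 0+0-0=0; pred: 14+0-4=10
Max prey = 33 at step 2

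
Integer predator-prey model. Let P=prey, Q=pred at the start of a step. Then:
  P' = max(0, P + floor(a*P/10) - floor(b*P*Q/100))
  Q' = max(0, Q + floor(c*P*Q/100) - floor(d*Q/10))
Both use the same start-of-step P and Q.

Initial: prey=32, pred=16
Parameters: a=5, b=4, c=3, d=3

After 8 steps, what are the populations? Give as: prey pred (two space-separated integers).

Step 1: prey: 32+16-20=28; pred: 16+15-4=27
Step 2: prey: 28+14-30=12; pred: 27+22-8=41
Step 3: prey: 12+6-19=0; pred: 41+14-12=43
Step 4: prey: 0+0-0=0; pred: 43+0-12=31
Step 5: prey: 0+0-0=0; pred: 31+0-9=22
Step 6: prey: 0+0-0=0; pred: 22+0-6=16
Step 7: prey: 0+0-0=0; pred: 16+0-4=12
Step 8: prey: 0+0-0=0; pred: 12+0-3=9

Answer: 0 9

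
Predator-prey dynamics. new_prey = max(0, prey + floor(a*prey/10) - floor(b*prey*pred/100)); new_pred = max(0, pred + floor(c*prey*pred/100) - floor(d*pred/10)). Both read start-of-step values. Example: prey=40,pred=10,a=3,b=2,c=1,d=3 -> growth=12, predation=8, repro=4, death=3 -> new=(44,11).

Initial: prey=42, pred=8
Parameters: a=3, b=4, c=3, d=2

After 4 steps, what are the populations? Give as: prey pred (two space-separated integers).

Answer: 0 44

Derivation:
Step 1: prey: 42+12-13=41; pred: 8+10-1=17
Step 2: prey: 41+12-27=26; pred: 17+20-3=34
Step 3: prey: 26+7-35=0; pred: 34+26-6=54
Step 4: prey: 0+0-0=0; pred: 54+0-10=44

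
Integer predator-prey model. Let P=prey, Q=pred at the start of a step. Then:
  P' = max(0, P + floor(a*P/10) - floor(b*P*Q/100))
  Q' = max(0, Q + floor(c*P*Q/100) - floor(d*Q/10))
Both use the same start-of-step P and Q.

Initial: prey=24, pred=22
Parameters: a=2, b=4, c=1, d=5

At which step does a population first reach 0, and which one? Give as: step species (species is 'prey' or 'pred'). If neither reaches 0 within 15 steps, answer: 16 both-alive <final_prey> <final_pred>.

Step 1: prey: 24+4-21=7; pred: 22+5-11=16
Step 2: prey: 7+1-4=4; pred: 16+1-8=9
Step 3: prey: 4+0-1=3; pred: 9+0-4=5
Step 4: prey: 3+0-0=3; pred: 5+0-2=3
Step 5: prey: 3+0-0=3; pred: 3+0-1=2
Step 6: prey: 3+0-0=3; pred: 2+0-1=1
Step 7: prey: 3+0-0=3; pred: 1+0-0=1
Steps 8-15: state stable at prey=3, pred=1 (no change)
No extinction within 15 steps

Answer: 16 both-alive 3 1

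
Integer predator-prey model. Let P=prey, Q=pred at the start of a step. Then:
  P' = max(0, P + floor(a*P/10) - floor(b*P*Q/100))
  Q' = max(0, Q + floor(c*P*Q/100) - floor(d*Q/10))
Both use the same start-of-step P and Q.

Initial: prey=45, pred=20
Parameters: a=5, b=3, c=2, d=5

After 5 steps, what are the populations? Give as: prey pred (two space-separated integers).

Answer: 3 16

Derivation:
Step 1: prey: 45+22-27=40; pred: 20+18-10=28
Step 2: prey: 40+20-33=27; pred: 28+22-14=36
Step 3: prey: 27+13-29=11; pred: 36+19-18=37
Step 4: prey: 11+5-12=4; pred: 37+8-18=27
Step 5: prey: 4+2-3=3; pred: 27+2-13=16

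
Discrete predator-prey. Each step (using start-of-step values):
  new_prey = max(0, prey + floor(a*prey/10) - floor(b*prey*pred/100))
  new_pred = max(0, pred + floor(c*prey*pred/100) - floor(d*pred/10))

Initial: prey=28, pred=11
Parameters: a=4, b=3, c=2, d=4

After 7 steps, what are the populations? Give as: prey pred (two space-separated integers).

Step 1: prey: 28+11-9=30; pred: 11+6-4=13
Step 2: prey: 30+12-11=31; pred: 13+7-5=15
Step 3: prey: 31+12-13=30; pred: 15+9-6=18
Step 4: prey: 30+12-16=26; pred: 18+10-7=21
Step 5: prey: 26+10-16=20; pred: 21+10-8=23
Step 6: prey: 20+8-13=15; pred: 23+9-9=23
Step 7: prey: 15+6-10=11; pred: 23+6-9=20

Answer: 11 20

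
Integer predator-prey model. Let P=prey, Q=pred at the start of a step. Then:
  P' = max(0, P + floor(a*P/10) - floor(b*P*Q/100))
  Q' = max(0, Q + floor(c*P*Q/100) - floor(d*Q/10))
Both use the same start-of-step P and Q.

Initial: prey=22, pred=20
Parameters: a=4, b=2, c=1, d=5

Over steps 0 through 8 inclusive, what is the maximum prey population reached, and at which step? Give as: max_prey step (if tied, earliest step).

Answer: 100 8

Derivation:
Step 1: prey: 22+8-8=22; pred: 20+4-10=14
Step 2: prey: 22+8-6=24; pred: 14+3-7=10
Step 3: prey: 24+9-4=29; pred: 10+2-5=7
Step 4: prey: 29+11-4=36; pred: 7+2-3=6
Step 5: prey: 36+14-4=46; pred: 6+2-3=5
Step 6: prey: 46+18-4=60; pred: 5+2-2=5
Step 7: prey: 60+24-6=78; pred: 5+3-2=6
Step 8: prey: 78+31-9=100; pred: 6+4-3=7
Max prey = 100 at step 8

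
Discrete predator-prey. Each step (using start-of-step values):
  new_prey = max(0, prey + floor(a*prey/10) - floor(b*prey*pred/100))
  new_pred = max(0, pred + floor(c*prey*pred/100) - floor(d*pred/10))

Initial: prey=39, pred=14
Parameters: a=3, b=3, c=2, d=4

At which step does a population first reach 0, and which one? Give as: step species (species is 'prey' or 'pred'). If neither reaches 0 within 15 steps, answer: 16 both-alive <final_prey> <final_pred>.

Answer: 16 both-alive 2 2

Derivation:
Step 1: prey: 39+11-16=34; pred: 14+10-5=19
Step 2: prey: 34+10-19=25; pred: 19+12-7=24
Step 3: prey: 25+7-18=14; pred: 24+12-9=27
Step 4: prey: 14+4-11=7; pred: 27+7-10=24
Step 5: prey: 7+2-5=4; pred: 24+3-9=18
Step 6: prey: 4+1-2=3; pred: 18+1-7=12
Step 7: prey: 3+0-1=2; pred: 12+0-4=8
Step 8: prey: 2+0-0=2; pred: 8+0-3=5
Step 9: prey: 2+0-0=2; pred: 5+0-2=3
Step 10: prey: 2+0-0=2; pred: 3+0-1=2
Step 11: prey: 2+0-0=2; pred: 2+0-0=2
Steps 12-15: state stable at prey=2, pred=2 (no change)
No extinction within 15 steps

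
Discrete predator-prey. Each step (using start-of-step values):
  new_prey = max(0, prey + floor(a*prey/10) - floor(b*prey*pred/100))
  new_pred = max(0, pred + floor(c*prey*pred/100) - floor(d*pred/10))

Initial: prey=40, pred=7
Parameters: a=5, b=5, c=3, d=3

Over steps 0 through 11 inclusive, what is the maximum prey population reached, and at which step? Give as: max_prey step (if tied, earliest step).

Step 1: prey: 40+20-14=46; pred: 7+8-2=13
Step 2: prey: 46+23-29=40; pred: 13+17-3=27
Step 3: prey: 40+20-54=6; pred: 27+32-8=51
Step 4: prey: 6+3-15=0; pred: 51+9-15=45
Step 5: prey: 0+0-0=0; pred: 45+0-13=32
Step 6: prey: 0+0-0=0; pred: 32+0-9=23
Step 7: prey: 0+0-0=0; pred: 23+0-6=17
Step 8: prey: 0+0-0=0; pred: 17+0-5=12
Step 9: prey: 0+0-0=0; pred: 12+0-3=9
Step 10: prey: 0+0-0=0; pred: 9+0-2=7
Step 11: prey: 0+0-0=0; pred: 7+0-2=5
Max prey = 46 at step 1

Answer: 46 1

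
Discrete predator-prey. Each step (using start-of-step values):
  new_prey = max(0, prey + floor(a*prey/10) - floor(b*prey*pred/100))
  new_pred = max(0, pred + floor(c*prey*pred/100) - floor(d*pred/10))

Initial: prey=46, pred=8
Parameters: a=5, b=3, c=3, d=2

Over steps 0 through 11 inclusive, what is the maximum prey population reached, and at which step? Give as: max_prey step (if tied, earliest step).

Step 1: prey: 46+23-11=58; pred: 8+11-1=18
Step 2: prey: 58+29-31=56; pred: 18+31-3=46
Step 3: prey: 56+28-77=7; pred: 46+77-9=114
Step 4: prey: 7+3-23=0; pred: 114+23-22=115
Step 5: prey: 0+0-0=0; pred: 115+0-23=92
Step 6: prey: 0+0-0=0; pred: 92+0-18=74
Step 7: prey: 0+0-0=0; pred: 74+0-14=60
Step 8: prey: 0+0-0=0; pred: 60+0-12=48
Step 9: prey: 0+0-0=0; pred: 48+0-9=39
Step 10: prey: 0+0-0=0; pred: 39+0-7=32
Step 11: prey: 0+0-0=0; pred: 32+0-6=26
Max prey = 58 at step 1

Answer: 58 1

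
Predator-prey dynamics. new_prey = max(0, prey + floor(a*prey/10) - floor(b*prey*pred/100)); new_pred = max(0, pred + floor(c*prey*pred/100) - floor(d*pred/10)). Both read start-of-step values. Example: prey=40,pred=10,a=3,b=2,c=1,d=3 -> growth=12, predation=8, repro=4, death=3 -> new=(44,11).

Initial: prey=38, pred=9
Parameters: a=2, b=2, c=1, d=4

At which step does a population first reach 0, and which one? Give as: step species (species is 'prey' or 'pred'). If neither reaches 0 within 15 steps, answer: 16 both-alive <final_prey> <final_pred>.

Step 1: prey: 38+7-6=39; pred: 9+3-3=9
Step 2: prey: 39+7-7=39; pred: 9+3-3=9
Steps 3-15: state stable at prey=39, pred=9 (no change)
No extinction within 15 steps

Answer: 16 both-alive 39 9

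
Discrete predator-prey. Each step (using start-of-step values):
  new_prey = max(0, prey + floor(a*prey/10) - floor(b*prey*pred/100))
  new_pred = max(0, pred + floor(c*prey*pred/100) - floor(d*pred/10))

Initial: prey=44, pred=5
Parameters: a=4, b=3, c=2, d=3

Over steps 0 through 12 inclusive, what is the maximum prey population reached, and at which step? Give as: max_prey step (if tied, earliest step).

Step 1: prey: 44+17-6=55; pred: 5+4-1=8
Step 2: prey: 55+22-13=64; pred: 8+8-2=14
Step 3: prey: 64+25-26=63; pred: 14+17-4=27
Step 4: prey: 63+25-51=37; pred: 27+34-8=53
Step 5: prey: 37+14-58=0; pred: 53+39-15=77
Step 6: prey: 0+0-0=0; pred: 77+0-23=54
Step 7: prey: 0+0-0=0; pred: 54+0-16=38
Step 8: prey: 0+0-0=0; pred: 38+0-11=27
Step 9: prey: 0+0-0=0; pred: 27+0-8=19
Step 10: prey: 0+0-0=0; pred: 19+0-5=14
Step 11: prey: 0+0-0=0; pred: 14+0-4=10
Step 12: prey: 0+0-0=0; pred: 10+0-3=7
Max prey = 64 at step 2

Answer: 64 2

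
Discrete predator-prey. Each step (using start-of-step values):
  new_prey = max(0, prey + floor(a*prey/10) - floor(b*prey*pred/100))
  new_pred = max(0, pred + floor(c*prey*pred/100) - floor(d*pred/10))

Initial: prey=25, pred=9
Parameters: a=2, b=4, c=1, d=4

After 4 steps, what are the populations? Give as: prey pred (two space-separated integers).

Step 1: prey: 25+5-9=21; pred: 9+2-3=8
Step 2: prey: 21+4-6=19; pred: 8+1-3=6
Step 3: prey: 19+3-4=18; pred: 6+1-2=5
Step 4: prey: 18+3-3=18; pred: 5+0-2=3

Answer: 18 3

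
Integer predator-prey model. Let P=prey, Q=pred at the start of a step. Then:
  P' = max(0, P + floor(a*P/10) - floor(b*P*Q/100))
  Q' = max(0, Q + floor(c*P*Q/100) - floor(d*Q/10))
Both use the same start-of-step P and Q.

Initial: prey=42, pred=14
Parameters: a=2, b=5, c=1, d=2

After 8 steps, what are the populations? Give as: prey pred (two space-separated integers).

Answer: 1 6

Derivation:
Step 1: prey: 42+8-29=21; pred: 14+5-2=17
Step 2: prey: 21+4-17=8; pred: 17+3-3=17
Step 3: prey: 8+1-6=3; pred: 17+1-3=15
Step 4: prey: 3+0-2=1; pred: 15+0-3=12
Step 5: prey: 1+0-0=1; pred: 12+0-2=10
Step 6: prey: 1+0-0=1; pred: 10+0-2=8
Step 7: prey: 1+0-0=1; pred: 8+0-1=7
Step 8: prey: 1+0-0=1; pred: 7+0-1=6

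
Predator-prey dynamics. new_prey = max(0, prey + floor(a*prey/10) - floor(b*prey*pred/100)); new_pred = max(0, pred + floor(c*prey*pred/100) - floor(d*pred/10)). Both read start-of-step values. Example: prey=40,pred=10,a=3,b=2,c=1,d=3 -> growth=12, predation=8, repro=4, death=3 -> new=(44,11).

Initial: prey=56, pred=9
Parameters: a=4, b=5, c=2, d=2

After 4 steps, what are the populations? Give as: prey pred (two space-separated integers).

Answer: 0 37

Derivation:
Step 1: prey: 56+22-25=53; pred: 9+10-1=18
Step 2: prey: 53+21-47=27; pred: 18+19-3=34
Step 3: prey: 27+10-45=0; pred: 34+18-6=46
Step 4: prey: 0+0-0=0; pred: 46+0-9=37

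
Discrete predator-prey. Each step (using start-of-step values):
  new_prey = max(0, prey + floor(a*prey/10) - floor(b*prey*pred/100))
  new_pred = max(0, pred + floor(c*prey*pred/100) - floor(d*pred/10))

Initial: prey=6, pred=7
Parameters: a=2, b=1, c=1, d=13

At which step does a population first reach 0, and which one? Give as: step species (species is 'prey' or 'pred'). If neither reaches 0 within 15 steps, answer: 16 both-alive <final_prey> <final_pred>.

Answer: 1 pred

Derivation:
Step 1: prey: 6+1-0=7; pred: 7+0-9=0
First extinction: pred at step 1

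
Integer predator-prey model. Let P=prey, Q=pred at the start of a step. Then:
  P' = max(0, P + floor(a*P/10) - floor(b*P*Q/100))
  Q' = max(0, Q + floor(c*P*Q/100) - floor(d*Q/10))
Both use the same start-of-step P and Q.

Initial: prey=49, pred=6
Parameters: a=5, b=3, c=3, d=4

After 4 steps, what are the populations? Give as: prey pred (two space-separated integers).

Step 1: prey: 49+24-8=65; pred: 6+8-2=12
Step 2: prey: 65+32-23=74; pred: 12+23-4=31
Step 3: prey: 74+37-68=43; pred: 31+68-12=87
Step 4: prey: 43+21-112=0; pred: 87+112-34=165

Answer: 0 165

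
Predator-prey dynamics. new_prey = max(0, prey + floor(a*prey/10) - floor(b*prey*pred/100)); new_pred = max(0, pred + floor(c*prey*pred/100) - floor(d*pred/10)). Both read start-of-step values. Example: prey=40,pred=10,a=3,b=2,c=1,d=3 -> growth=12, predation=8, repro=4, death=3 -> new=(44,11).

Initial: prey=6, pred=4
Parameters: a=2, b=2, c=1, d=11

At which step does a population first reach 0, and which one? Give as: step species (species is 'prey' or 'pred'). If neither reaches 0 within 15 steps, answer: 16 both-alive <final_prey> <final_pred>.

Step 1: prey: 6+1-0=7; pred: 4+0-4=0
First extinction: pred at step 1

Answer: 1 pred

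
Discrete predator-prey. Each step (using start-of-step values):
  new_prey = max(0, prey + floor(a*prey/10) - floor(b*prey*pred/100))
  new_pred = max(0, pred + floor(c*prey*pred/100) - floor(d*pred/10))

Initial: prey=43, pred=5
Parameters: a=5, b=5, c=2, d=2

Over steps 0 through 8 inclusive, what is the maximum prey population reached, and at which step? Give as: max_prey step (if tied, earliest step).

Answer: 60 2

Derivation:
Step 1: prey: 43+21-10=54; pred: 5+4-1=8
Step 2: prey: 54+27-21=60; pred: 8+8-1=15
Step 3: prey: 60+30-45=45; pred: 15+18-3=30
Step 4: prey: 45+22-67=0; pred: 30+27-6=51
Step 5: prey: 0+0-0=0; pred: 51+0-10=41
Step 6: prey: 0+0-0=0; pred: 41+0-8=33
Step 7: prey: 0+0-0=0; pred: 33+0-6=27
Step 8: prey: 0+0-0=0; pred: 27+0-5=22
Max prey = 60 at step 2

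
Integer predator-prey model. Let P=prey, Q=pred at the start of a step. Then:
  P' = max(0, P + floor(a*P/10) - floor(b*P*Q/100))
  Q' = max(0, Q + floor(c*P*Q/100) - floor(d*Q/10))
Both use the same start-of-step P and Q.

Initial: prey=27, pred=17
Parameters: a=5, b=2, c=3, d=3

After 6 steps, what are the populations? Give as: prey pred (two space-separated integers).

Step 1: prey: 27+13-9=31; pred: 17+13-5=25
Step 2: prey: 31+15-15=31; pred: 25+23-7=41
Step 3: prey: 31+15-25=21; pred: 41+38-12=67
Step 4: prey: 21+10-28=3; pred: 67+42-20=89
Step 5: prey: 3+1-5=0; pred: 89+8-26=71
Step 6: prey: 0+0-0=0; pred: 71+0-21=50

Answer: 0 50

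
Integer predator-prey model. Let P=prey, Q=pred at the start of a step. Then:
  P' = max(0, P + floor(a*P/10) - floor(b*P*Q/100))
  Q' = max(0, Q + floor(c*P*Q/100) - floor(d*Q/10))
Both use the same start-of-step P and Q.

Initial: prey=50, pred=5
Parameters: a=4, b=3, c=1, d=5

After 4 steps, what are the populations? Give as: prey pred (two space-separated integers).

Step 1: prey: 50+20-7=63; pred: 5+2-2=5
Step 2: prey: 63+25-9=79; pred: 5+3-2=6
Step 3: prey: 79+31-14=96; pred: 6+4-3=7
Step 4: prey: 96+38-20=114; pred: 7+6-3=10

Answer: 114 10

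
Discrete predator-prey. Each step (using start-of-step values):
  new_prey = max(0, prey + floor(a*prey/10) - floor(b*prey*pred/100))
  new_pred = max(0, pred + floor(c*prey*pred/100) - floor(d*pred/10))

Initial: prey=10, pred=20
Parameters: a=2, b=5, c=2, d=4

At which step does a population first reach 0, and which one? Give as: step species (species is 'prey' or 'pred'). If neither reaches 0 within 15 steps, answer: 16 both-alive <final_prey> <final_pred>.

Step 1: prey: 10+2-10=2; pred: 20+4-8=16
Step 2: prey: 2+0-1=1; pred: 16+0-6=10
Step 3: prey: 1+0-0=1; pred: 10+0-4=6
Step 4: prey: 1+0-0=1; pred: 6+0-2=4
Step 5: prey: 1+0-0=1; pred: 4+0-1=3
Step 6: prey: 1+0-0=1; pred: 3+0-1=2
Step 7: prey: 1+0-0=1; pred: 2+0-0=2
Steps 8-15: state stable at prey=1, pred=2 (no change)
No extinction within 15 steps

Answer: 16 both-alive 1 2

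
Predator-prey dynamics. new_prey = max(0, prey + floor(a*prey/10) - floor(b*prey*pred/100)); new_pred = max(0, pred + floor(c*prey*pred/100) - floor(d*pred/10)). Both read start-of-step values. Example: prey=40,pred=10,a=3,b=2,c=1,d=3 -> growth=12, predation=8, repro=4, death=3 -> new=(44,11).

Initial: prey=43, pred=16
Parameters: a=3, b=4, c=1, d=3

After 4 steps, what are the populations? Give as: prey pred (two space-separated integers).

Step 1: prey: 43+12-27=28; pred: 16+6-4=18
Step 2: prey: 28+8-20=16; pred: 18+5-5=18
Step 3: prey: 16+4-11=9; pred: 18+2-5=15
Step 4: prey: 9+2-5=6; pred: 15+1-4=12

Answer: 6 12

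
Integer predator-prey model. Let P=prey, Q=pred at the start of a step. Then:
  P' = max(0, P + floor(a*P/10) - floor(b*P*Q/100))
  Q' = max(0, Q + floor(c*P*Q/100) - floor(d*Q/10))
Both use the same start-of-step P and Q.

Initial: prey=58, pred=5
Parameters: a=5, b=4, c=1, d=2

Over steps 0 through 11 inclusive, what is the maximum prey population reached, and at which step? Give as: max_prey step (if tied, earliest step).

Step 1: prey: 58+29-11=76; pred: 5+2-1=6
Step 2: prey: 76+38-18=96; pred: 6+4-1=9
Step 3: prey: 96+48-34=110; pred: 9+8-1=16
Step 4: prey: 110+55-70=95; pred: 16+17-3=30
Step 5: prey: 95+47-114=28; pred: 30+28-6=52
Step 6: prey: 28+14-58=0; pred: 52+14-10=56
Step 7: prey: 0+0-0=0; pred: 56+0-11=45
Step 8: prey: 0+0-0=0; pred: 45+0-9=36
Step 9: prey: 0+0-0=0; pred: 36+0-7=29
Step 10: prey: 0+0-0=0; pred: 29+0-5=24
Step 11: prey: 0+0-0=0; pred: 24+0-4=20
Max prey = 110 at step 3

Answer: 110 3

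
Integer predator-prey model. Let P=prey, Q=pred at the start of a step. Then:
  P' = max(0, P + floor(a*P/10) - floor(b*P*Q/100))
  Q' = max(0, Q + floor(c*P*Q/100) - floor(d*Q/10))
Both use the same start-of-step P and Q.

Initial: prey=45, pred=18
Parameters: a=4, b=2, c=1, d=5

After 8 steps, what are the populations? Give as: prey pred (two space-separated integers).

Answer: 66 25

Derivation:
Step 1: prey: 45+18-16=47; pred: 18+8-9=17
Step 2: prey: 47+18-15=50; pred: 17+7-8=16
Step 3: prey: 50+20-16=54; pred: 16+8-8=16
Step 4: prey: 54+21-17=58; pred: 16+8-8=16
Step 5: prey: 58+23-18=63; pred: 16+9-8=17
Step 6: prey: 63+25-21=67; pred: 17+10-8=19
Step 7: prey: 67+26-25=68; pred: 19+12-9=22
Step 8: prey: 68+27-29=66; pred: 22+14-11=25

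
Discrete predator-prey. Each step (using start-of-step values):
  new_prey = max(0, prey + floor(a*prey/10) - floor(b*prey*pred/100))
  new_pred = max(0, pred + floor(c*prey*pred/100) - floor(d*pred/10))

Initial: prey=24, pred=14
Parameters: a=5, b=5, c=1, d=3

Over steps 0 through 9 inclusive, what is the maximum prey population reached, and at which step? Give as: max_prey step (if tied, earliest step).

Answer: 28 9

Derivation:
Step 1: prey: 24+12-16=20; pred: 14+3-4=13
Step 2: prey: 20+10-13=17; pred: 13+2-3=12
Step 3: prey: 17+8-10=15; pred: 12+2-3=11
Step 4: prey: 15+7-8=14; pred: 11+1-3=9
Step 5: prey: 14+7-6=15; pred: 9+1-2=8
Step 6: prey: 15+7-6=16; pred: 8+1-2=7
Step 7: prey: 16+8-5=19; pred: 7+1-2=6
Step 8: prey: 19+9-5=23; pred: 6+1-1=6
Step 9: prey: 23+11-6=28; pred: 6+1-1=6
Max prey = 28 at step 9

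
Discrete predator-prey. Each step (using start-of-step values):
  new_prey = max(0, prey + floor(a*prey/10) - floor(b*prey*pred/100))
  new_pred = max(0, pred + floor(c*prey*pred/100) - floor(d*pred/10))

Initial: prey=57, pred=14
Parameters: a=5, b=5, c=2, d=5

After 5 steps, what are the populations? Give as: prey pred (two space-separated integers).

Answer: 0 7

Derivation:
Step 1: prey: 57+28-39=46; pred: 14+15-7=22
Step 2: prey: 46+23-50=19; pred: 22+20-11=31
Step 3: prey: 19+9-29=0; pred: 31+11-15=27
Step 4: prey: 0+0-0=0; pred: 27+0-13=14
Step 5: prey: 0+0-0=0; pred: 14+0-7=7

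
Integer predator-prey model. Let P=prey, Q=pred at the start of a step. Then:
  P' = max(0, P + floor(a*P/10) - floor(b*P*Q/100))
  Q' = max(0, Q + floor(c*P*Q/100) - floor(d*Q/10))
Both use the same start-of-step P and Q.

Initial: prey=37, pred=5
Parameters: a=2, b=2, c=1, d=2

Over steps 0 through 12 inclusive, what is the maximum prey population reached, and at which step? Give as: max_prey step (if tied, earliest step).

Step 1: prey: 37+7-3=41; pred: 5+1-1=5
Step 2: prey: 41+8-4=45; pred: 5+2-1=6
Step 3: prey: 45+9-5=49; pred: 6+2-1=7
Step 4: prey: 49+9-6=52; pred: 7+3-1=9
Step 5: prey: 52+10-9=53; pred: 9+4-1=12
Step 6: prey: 53+10-12=51; pred: 12+6-2=16
Step 7: prey: 51+10-16=45; pred: 16+8-3=21
Step 8: prey: 45+9-18=36; pred: 21+9-4=26
Step 9: prey: 36+7-18=25; pred: 26+9-5=30
Step 10: prey: 25+5-15=15; pred: 30+7-6=31
Step 11: prey: 15+3-9=9; pred: 31+4-6=29
Step 12: prey: 9+1-5=5; pred: 29+2-5=26
Max prey = 53 at step 5

Answer: 53 5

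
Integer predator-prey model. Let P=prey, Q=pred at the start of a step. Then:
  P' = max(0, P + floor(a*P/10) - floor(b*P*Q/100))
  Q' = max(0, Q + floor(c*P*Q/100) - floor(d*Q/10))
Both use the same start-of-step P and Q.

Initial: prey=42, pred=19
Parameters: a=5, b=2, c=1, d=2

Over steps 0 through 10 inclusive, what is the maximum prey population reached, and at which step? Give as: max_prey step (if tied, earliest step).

Answer: 50 2

Derivation:
Step 1: prey: 42+21-15=48; pred: 19+7-3=23
Step 2: prey: 48+24-22=50; pred: 23+11-4=30
Step 3: prey: 50+25-30=45; pred: 30+15-6=39
Step 4: prey: 45+22-35=32; pred: 39+17-7=49
Step 5: prey: 32+16-31=17; pred: 49+15-9=55
Step 6: prey: 17+8-18=7; pred: 55+9-11=53
Step 7: prey: 7+3-7=3; pred: 53+3-10=46
Step 8: prey: 3+1-2=2; pred: 46+1-9=38
Step 9: prey: 2+1-1=2; pred: 38+0-7=31
Step 10: prey: 2+1-1=2; pred: 31+0-6=25
Max prey = 50 at step 2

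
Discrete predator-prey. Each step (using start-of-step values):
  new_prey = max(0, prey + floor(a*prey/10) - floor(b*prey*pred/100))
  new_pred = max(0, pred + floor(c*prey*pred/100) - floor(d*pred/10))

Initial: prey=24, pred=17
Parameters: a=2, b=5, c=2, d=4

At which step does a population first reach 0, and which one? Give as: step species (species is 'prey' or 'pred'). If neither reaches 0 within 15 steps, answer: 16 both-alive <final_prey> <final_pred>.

Answer: 16 both-alive 1 2

Derivation:
Step 1: prey: 24+4-20=8; pred: 17+8-6=19
Step 2: prey: 8+1-7=2; pred: 19+3-7=15
Step 3: prey: 2+0-1=1; pred: 15+0-6=9
Step 4: prey: 1+0-0=1; pred: 9+0-3=6
Step 5: prey: 1+0-0=1; pred: 6+0-2=4
Step 6: prey: 1+0-0=1; pred: 4+0-1=3
Step 7: prey: 1+0-0=1; pred: 3+0-1=2
Step 8: prey: 1+0-0=1; pred: 2+0-0=2
Steps 9-15: state stable at prey=1, pred=2 (no change)
No extinction within 15 steps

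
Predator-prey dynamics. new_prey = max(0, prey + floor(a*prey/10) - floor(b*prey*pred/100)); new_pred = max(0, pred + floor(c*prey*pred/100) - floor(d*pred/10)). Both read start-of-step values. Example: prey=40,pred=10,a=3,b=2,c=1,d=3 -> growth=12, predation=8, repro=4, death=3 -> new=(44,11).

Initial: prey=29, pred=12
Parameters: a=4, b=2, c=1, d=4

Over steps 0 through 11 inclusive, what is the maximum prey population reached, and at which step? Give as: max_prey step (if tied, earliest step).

Answer: 93 7

Derivation:
Step 1: prey: 29+11-6=34; pred: 12+3-4=11
Step 2: prey: 34+13-7=40; pred: 11+3-4=10
Step 3: prey: 40+16-8=48; pred: 10+4-4=10
Step 4: prey: 48+19-9=58; pred: 10+4-4=10
Step 5: prey: 58+23-11=70; pred: 10+5-4=11
Step 6: prey: 70+28-15=83; pred: 11+7-4=14
Step 7: prey: 83+33-23=93; pred: 14+11-5=20
Step 8: prey: 93+37-37=93; pred: 20+18-8=30
Step 9: prey: 93+37-55=75; pred: 30+27-12=45
Step 10: prey: 75+30-67=38; pred: 45+33-18=60
Step 11: prey: 38+15-45=8; pred: 60+22-24=58
Max prey = 93 at step 7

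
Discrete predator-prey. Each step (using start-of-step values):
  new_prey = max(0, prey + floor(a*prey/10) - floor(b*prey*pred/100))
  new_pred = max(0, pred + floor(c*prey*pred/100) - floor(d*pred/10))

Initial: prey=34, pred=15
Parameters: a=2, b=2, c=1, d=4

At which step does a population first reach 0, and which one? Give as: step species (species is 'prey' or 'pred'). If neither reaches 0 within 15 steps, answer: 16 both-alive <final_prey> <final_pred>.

Answer: 16 both-alive 70 6

Derivation:
Step 1: prey: 34+6-10=30; pred: 15+5-6=14
Step 2: prey: 30+6-8=28; pred: 14+4-5=13
Step 3: prey: 28+5-7=26; pred: 13+3-5=11
Step 4: prey: 26+5-5=26; pred: 11+2-4=9
Step 5: prey: 26+5-4=27; pred: 9+2-3=8
Step 6: prey: 27+5-4=28; pred: 8+2-3=7
Step 7: prey: 28+5-3=30; pred: 7+1-2=6
Step 8: prey: 30+6-3=33; pred: 6+1-2=5
Step 9: prey: 33+6-3=36; pred: 5+1-2=4
Step 10: prey: 36+7-2=41; pred: 4+1-1=4
Step 11: prey: 41+8-3=46; pred: 4+1-1=4
Step 12: prey: 46+9-3=52; pred: 4+1-1=4
Step 13: prey: 52+10-4=58; pred: 4+2-1=5
Step 14: prey: 58+11-5=64; pred: 5+2-2=5
Step 15: prey: 64+12-6=70; pred: 5+3-2=6
No extinction within 15 steps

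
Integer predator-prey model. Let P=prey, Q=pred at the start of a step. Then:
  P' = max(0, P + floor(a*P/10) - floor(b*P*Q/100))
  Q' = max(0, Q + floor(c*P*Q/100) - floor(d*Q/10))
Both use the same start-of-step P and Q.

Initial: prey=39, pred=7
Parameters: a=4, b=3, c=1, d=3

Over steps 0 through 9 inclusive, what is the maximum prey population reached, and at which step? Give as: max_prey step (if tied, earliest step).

Answer: 71 5

Derivation:
Step 1: prey: 39+15-8=46; pred: 7+2-2=7
Step 2: prey: 46+18-9=55; pred: 7+3-2=8
Step 3: prey: 55+22-13=64; pred: 8+4-2=10
Step 4: prey: 64+25-19=70; pred: 10+6-3=13
Step 5: prey: 70+28-27=71; pred: 13+9-3=19
Step 6: prey: 71+28-40=59; pred: 19+13-5=27
Step 7: prey: 59+23-47=35; pred: 27+15-8=34
Step 8: prey: 35+14-35=14; pred: 34+11-10=35
Step 9: prey: 14+5-14=5; pred: 35+4-10=29
Max prey = 71 at step 5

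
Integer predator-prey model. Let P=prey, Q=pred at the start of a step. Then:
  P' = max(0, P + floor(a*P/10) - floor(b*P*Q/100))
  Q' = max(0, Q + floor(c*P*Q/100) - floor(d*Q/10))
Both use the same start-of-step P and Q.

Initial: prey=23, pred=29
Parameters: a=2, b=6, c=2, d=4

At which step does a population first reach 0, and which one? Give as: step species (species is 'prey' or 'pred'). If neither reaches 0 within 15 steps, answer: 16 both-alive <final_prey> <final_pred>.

Answer: 1 prey

Derivation:
Step 1: prey: 23+4-40=0; pred: 29+13-11=31
First extinction: prey at step 1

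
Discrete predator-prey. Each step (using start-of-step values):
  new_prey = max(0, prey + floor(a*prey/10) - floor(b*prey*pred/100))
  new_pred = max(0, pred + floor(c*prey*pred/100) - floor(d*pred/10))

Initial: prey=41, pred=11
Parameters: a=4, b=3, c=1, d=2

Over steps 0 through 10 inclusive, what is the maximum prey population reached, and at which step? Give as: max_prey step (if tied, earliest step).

Answer: 44 1

Derivation:
Step 1: prey: 41+16-13=44; pred: 11+4-2=13
Step 2: prey: 44+17-17=44; pred: 13+5-2=16
Step 3: prey: 44+17-21=40; pred: 16+7-3=20
Step 4: prey: 40+16-24=32; pred: 20+8-4=24
Step 5: prey: 32+12-23=21; pred: 24+7-4=27
Step 6: prey: 21+8-17=12; pred: 27+5-5=27
Step 7: prey: 12+4-9=7; pred: 27+3-5=25
Step 8: prey: 7+2-5=4; pred: 25+1-5=21
Step 9: prey: 4+1-2=3; pred: 21+0-4=17
Step 10: prey: 3+1-1=3; pred: 17+0-3=14
Max prey = 44 at step 1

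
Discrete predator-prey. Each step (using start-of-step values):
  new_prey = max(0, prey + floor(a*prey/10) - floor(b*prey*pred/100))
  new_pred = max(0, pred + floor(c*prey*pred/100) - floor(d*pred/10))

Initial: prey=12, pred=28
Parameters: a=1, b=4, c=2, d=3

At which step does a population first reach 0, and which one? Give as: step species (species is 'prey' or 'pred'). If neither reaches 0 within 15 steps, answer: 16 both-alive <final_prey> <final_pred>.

Answer: 1 prey

Derivation:
Step 1: prey: 12+1-13=0; pred: 28+6-8=26
First extinction: prey at step 1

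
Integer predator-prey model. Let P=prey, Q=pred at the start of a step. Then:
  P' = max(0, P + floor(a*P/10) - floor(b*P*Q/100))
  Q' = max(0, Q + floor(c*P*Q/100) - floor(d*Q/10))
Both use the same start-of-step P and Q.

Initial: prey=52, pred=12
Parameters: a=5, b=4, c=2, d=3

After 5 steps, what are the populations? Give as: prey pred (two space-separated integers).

Step 1: prey: 52+26-24=54; pred: 12+12-3=21
Step 2: prey: 54+27-45=36; pred: 21+22-6=37
Step 3: prey: 36+18-53=1; pred: 37+26-11=52
Step 4: prey: 1+0-2=0; pred: 52+1-15=38
Step 5: prey: 0+0-0=0; pred: 38+0-11=27

Answer: 0 27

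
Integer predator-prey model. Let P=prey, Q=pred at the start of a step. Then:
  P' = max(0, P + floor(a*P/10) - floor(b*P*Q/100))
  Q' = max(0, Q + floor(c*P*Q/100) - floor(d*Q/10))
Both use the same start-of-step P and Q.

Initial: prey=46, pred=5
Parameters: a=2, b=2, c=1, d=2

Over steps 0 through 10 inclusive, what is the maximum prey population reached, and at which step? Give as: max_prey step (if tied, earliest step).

Step 1: prey: 46+9-4=51; pred: 5+2-1=6
Step 2: prey: 51+10-6=55; pred: 6+3-1=8
Step 3: prey: 55+11-8=58; pred: 8+4-1=11
Step 4: prey: 58+11-12=57; pred: 11+6-2=15
Step 5: prey: 57+11-17=51; pred: 15+8-3=20
Step 6: prey: 51+10-20=41; pred: 20+10-4=26
Step 7: prey: 41+8-21=28; pred: 26+10-5=31
Step 8: prey: 28+5-17=16; pred: 31+8-6=33
Step 9: prey: 16+3-10=9; pred: 33+5-6=32
Step 10: prey: 9+1-5=5; pred: 32+2-6=28
Max prey = 58 at step 3

Answer: 58 3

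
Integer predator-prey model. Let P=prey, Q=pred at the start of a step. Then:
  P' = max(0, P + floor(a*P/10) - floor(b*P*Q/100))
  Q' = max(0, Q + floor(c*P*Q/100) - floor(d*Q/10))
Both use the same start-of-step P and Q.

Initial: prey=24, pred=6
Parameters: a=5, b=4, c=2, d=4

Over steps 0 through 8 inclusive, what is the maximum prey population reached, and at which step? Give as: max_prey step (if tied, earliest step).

Step 1: prey: 24+12-5=31; pred: 6+2-2=6
Step 2: prey: 31+15-7=39; pred: 6+3-2=7
Step 3: prey: 39+19-10=48; pred: 7+5-2=10
Step 4: prey: 48+24-19=53; pred: 10+9-4=15
Step 5: prey: 53+26-31=48; pred: 15+15-6=24
Step 6: prey: 48+24-46=26; pred: 24+23-9=38
Step 7: prey: 26+13-39=0; pred: 38+19-15=42
Step 8: prey: 0+0-0=0; pred: 42+0-16=26
Max prey = 53 at step 4

Answer: 53 4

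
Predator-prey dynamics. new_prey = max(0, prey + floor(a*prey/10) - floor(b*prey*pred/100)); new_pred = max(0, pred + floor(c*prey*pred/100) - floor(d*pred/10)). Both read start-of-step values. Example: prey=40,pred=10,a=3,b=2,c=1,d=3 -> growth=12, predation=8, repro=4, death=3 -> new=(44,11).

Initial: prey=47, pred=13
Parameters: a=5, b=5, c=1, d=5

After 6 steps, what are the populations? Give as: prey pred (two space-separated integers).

Answer: 41 5

Derivation:
Step 1: prey: 47+23-30=40; pred: 13+6-6=13
Step 2: prey: 40+20-26=34; pred: 13+5-6=12
Step 3: prey: 34+17-20=31; pred: 12+4-6=10
Step 4: prey: 31+15-15=31; pred: 10+3-5=8
Step 5: prey: 31+15-12=34; pred: 8+2-4=6
Step 6: prey: 34+17-10=41; pred: 6+2-3=5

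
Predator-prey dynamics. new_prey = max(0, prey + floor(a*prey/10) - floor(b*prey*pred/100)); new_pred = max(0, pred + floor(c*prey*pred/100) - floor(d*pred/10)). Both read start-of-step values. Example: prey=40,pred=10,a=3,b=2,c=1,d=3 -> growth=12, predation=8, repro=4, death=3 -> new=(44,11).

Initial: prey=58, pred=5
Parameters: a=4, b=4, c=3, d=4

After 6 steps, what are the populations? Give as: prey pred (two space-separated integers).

Step 1: prey: 58+23-11=70; pred: 5+8-2=11
Step 2: prey: 70+28-30=68; pred: 11+23-4=30
Step 3: prey: 68+27-81=14; pred: 30+61-12=79
Step 4: prey: 14+5-44=0; pred: 79+33-31=81
Step 5: prey: 0+0-0=0; pred: 81+0-32=49
Step 6: prey: 0+0-0=0; pred: 49+0-19=30

Answer: 0 30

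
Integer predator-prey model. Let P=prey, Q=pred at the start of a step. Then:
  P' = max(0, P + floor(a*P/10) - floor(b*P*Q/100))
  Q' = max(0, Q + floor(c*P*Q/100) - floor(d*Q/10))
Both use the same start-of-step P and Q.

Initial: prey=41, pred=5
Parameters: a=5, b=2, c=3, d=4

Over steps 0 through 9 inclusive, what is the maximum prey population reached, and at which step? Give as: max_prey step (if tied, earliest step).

Answer: 81 3

Derivation:
Step 1: prey: 41+20-4=57; pred: 5+6-2=9
Step 2: prey: 57+28-10=75; pred: 9+15-3=21
Step 3: prey: 75+37-31=81; pred: 21+47-8=60
Step 4: prey: 81+40-97=24; pred: 60+145-24=181
Step 5: prey: 24+12-86=0; pred: 181+130-72=239
Step 6: prey: 0+0-0=0; pred: 239+0-95=144
Step 7: prey: 0+0-0=0; pred: 144+0-57=87
Step 8: prey: 0+0-0=0; pred: 87+0-34=53
Step 9: prey: 0+0-0=0; pred: 53+0-21=32
Max prey = 81 at step 3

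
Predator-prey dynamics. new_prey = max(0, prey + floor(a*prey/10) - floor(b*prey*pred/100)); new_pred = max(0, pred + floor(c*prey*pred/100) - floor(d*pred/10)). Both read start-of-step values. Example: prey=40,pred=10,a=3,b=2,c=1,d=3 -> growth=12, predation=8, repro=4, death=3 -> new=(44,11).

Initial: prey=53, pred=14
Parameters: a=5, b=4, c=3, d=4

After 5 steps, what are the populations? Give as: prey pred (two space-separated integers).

Step 1: prey: 53+26-29=50; pred: 14+22-5=31
Step 2: prey: 50+25-62=13; pred: 31+46-12=65
Step 3: prey: 13+6-33=0; pred: 65+25-26=64
Step 4: prey: 0+0-0=0; pred: 64+0-25=39
Step 5: prey: 0+0-0=0; pred: 39+0-15=24

Answer: 0 24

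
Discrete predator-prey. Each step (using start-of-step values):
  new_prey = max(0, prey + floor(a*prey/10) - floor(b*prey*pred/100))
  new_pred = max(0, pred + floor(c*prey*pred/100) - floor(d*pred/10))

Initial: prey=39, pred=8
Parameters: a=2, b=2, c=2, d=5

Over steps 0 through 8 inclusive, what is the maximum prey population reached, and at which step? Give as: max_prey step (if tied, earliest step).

Answer: 40 1

Derivation:
Step 1: prey: 39+7-6=40; pred: 8+6-4=10
Step 2: prey: 40+8-8=40; pred: 10+8-5=13
Step 3: prey: 40+8-10=38; pred: 13+10-6=17
Step 4: prey: 38+7-12=33; pred: 17+12-8=21
Step 5: prey: 33+6-13=26; pred: 21+13-10=24
Step 6: prey: 26+5-12=19; pred: 24+12-12=24
Step 7: prey: 19+3-9=13; pred: 24+9-12=21
Step 8: prey: 13+2-5=10; pred: 21+5-10=16
Max prey = 40 at step 1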